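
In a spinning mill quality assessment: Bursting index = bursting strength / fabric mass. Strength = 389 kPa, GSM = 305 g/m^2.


Formula: Bursting Index = Bursting Strength / Fabric GSM
BI = 389 kPa / 305 g/m^2
BI = 1.275 kPa/(g/m^2)

1.275 kPa/(g/m^2)


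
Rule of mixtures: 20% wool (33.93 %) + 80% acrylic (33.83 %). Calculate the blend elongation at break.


Formula: Blend property = (fraction_A * property_A) + (fraction_B * property_B)
Step 1: Contribution A = 20/100 * 33.93 % = 6.786 %
Step 2: Contribution B = 80/100 * 33.83 % = 27.064 %
Step 3: Blend elongation at break = 6.786 + 27.064 = 33.85 %

33.85 %


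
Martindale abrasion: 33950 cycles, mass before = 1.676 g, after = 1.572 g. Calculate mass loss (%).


Formula: Mass loss% = ((m_before - m_after) / m_before) * 100
Step 1: Mass loss = 1.676 - 1.572 = 0.104 g
Step 2: Ratio = 0.104 / 1.676 = 0.0620525
Step 3: Mass loss% = 0.0620525 * 100 = 6.20525% ≈ 6.21%

6.21%


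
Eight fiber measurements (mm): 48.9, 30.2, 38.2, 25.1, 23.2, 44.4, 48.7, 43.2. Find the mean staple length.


Formula: Mean = sum of lengths / count
Sum = 48.9 + 30.2 + 38.2 + 25.1 + 23.2 + 44.4 + 48.7 + 43.2
Sum = 301.9 mm
Mean = 301.9 / 8 = 37.74 mm

37.74 mm


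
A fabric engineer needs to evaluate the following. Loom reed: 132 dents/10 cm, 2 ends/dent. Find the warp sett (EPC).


Formula: EPC = (dents per 10 cm * ends per dent) / 10
Step 1: Total ends per 10 cm = 132 * 2 = 264
Step 2: EPC = 264 / 10 = 26.4 ends/cm

26.4 ends/cm


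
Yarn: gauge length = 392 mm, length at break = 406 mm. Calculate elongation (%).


Formula: Elongation (%) = ((L_break - L0) / L0) * 100
Step 1: Extension = 406 - 392 = 14 mm
Step 2: Elongation = (14 / 392) * 100
Step 3: Elongation = 0.035714 * 100 = 3.5714% ≈ 3.6%

3.6%


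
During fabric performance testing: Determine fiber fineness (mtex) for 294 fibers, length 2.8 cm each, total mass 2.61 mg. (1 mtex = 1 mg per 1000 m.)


Formula: fineness (mtex) = mass (mg) / total length (km) = (mass_mg / total_length_m) * 1000
Step 1: Convert fiber length: 2.8 cm = 0.028 m
Step 2: Total fiber length = 294 * 0.028 = 8.232 m
Step 3: Linear density = 2.61 mg / 8.232 m = 0.3171 mg/m
Step 4: fineness = 0.3171 * 1000 = 317.1 mtex

317.1 mtex


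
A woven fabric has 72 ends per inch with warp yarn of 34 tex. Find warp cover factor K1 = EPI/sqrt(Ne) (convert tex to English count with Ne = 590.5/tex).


Formula: K1 = EPI / sqrt(Ne), with Ne = 590.5 / tex_warp
Step 1: Ne = 590.5 / 34 = 17.368
Step 2: sqrt(Ne) = sqrt(17.368) = 4.1675
Step 3: K1 = 72 / 4.1675 = 17.3

17.3


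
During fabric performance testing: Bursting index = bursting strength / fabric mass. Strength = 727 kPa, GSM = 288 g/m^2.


Formula: Bursting Index = Bursting Strength / Fabric GSM
BI = 727 kPa / 288 g/m^2
BI = 2.524 kPa/(g/m^2)

2.524 kPa/(g/m^2)


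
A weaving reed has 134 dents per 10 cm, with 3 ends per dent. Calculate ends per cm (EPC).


Formula: EPC = (dents per 10 cm * ends per dent) / 10
Step 1: Total ends per 10 cm = 134 * 3 = 402
Step 2: EPC = 402 / 10 = 40.2 ends/cm

40.2 ends/cm


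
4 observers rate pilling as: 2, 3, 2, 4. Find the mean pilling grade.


Formula: Mean = sum / count
Sum = 2 + 3 + 2 + 4 = 11
Mean = 11 / 4 = 2.8

2.8


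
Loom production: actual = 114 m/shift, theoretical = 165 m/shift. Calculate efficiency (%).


Formula: Efficiency% = (Actual output / Theoretical output) * 100
Efficiency% = (114 / 165) * 100
Efficiency% = 0.690909 * 100 = 69.0909% ≈ 69.1%

69.1%


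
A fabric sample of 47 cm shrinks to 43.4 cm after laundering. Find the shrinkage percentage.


Formula: Shrinkage% = ((L_before - L_after) / L_before) * 100
Step 1: Shrinkage = 47 - 43.4 = 3.6 cm
Step 2: Shrinkage% = (3.6 / 47) * 100
Step 3: Shrinkage% = 0.076596 * 100 = 7.6596% ≈ 7.7%

7.7%


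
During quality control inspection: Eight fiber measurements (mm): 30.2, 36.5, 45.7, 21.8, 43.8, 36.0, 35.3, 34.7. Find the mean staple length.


Formula: Mean = sum of lengths / count
Sum = 30.2 + 36.5 + 45.7 + 21.8 + 43.8 + 36.0 + 35.3 + 34.7
Sum = 284.0 mm
Mean = 284.0 / 8 = 35.50 mm

35.50 mm


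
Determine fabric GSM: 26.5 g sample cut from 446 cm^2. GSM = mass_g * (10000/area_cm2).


Formula: GSM = mass_g / area_m2
Step 1: Convert area: 446 cm^2 = 446 / 10000 = 0.0446 m^2
Step 2: GSM = 26.5 g / 0.0446 m^2 = 594.2 g/m^2

594.2 g/m^2


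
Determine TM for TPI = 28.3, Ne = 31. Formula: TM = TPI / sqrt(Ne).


Formula: TM = TPI / sqrt(Ne)
Step 1: sqrt(Ne) = sqrt(31) = 5.5678
Step 2: TM = 28.3 / 5.5678 = 5.08

5.08 TM


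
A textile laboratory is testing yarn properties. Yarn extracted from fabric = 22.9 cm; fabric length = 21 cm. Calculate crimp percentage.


Formula: Crimp% = ((L_yarn - L_fabric) / L_fabric) * 100
Step 1: Extension = 22.9 - 21 = 1.9 cm
Step 2: Crimp% = (1.9 / 21) * 100
Step 3: Crimp% = 0.090476 * 100 = 9.0476% ≈ 9.0%

9.0%


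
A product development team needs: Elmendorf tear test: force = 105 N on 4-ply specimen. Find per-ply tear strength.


Formula: Per-ply strength = Total force / Number of plies
Per-ply = 105 N / 4
Per-ply = 26.25 N

26.25 N


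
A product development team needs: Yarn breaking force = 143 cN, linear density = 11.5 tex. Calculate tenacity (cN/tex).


Formula: Tenacity = Breaking force / Linear density
Tenacity = 143 cN / 11.5 tex
Tenacity = 12.43 cN/tex

12.43 cN/tex


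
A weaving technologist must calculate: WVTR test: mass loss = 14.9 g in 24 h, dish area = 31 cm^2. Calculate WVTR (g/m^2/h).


Formula: WVTR = mass_loss / (area * time)
Step 1: Convert area: 31 cm^2 = 0.0031 m^2
Step 2: WVTR = 14.9 g / (0.0031 m^2 * 24 h)
Step 3: WVTR = 14.9 / 0.0744 = 200.3 g/m^2/h

200.3 g/m^2/h


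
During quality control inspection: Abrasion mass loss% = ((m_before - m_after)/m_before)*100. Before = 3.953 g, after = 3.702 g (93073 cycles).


Formula: Mass loss% = ((m_before - m_after) / m_before) * 100
Step 1: Mass loss = 3.953 - 3.702 = 0.251 g
Step 2: Ratio = 0.251 / 3.953 = 0.0634961
Step 3: Mass loss% = 0.0634961 * 100 = 6.34961% ≈ 6.35%

6.35%


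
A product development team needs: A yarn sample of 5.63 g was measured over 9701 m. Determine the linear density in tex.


Formula: Tex = (mass_g / length_m) * 1000
Substituting: Tex = (5.63 / 9701) * 1000
Intermediate: 5.63 / 9701 = 0.00058035 g/m
Tex = 0.00058035 * 1000 = 0.58 tex

0.58 tex


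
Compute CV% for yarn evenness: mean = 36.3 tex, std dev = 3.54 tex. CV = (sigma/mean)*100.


Formula: CV% = (standard deviation / mean) * 100
Step 1: Ratio = 3.54 / 36.3 = 0.097521
Step 2: CV% = 0.097521 * 100 = 9.7521% ≈ 9.8%

9.8%


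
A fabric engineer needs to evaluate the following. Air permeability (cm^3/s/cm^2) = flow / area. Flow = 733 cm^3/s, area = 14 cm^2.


Formula: Air Permeability = Airflow / Test Area
AP = 733 cm^3/s / 14 cm^2
AP = 52.4 cm^3/s/cm^2

52.4 cm^3/s/cm^2


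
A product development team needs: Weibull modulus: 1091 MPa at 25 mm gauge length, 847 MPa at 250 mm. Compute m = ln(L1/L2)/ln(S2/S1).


Formula: m = ln(L1/L2) / ln(S2/S1)
Step 1: ln(L1/L2) = ln(25/250) = -2.30259
Step 2: S2/S1 = 847/1091 = 0.77635
Step 3: ln(S2/S1) = ln(0.77635) = -0.25315
Step 4: m = -2.30259 / -0.25315 = 9.10

9.10 (Weibull m)


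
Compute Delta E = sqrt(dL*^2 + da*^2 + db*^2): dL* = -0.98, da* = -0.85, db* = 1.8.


Formula: Delta E = sqrt(dL*^2 + da*^2 + db*^2)
Step 1: dL*^2 = (-0.98)^2 = 0.9604
Step 2: da*^2 = (-0.85)^2 = 0.7225
Step 3: db*^2 = 1.8^2 = 3.24
Step 4: Sum = 0.9604 + 0.7225 + 3.24 = 4.9229
Step 5: Delta E = sqrt(4.9229) = 2.22

2.22 Delta E


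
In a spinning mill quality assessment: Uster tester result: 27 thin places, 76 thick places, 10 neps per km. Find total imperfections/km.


Formula: Total = thin places + thick places + neps
Total = 27 + 76 + 10
Total = 113 imperfections/km

113 imperfections/km


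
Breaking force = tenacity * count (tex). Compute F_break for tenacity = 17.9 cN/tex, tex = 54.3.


Formula: Breaking force = Tenacity * Linear density
F = 17.9 cN/tex * 54.3 tex
F = 971.97 cN

971.97 cN


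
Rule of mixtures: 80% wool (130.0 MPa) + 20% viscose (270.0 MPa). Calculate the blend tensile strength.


Formula: Blend property = (fraction_A * property_A) + (fraction_B * property_B)
Step 1: Contribution A = 80/100 * 130.0 MPa = 104.0 MPa
Step 2: Contribution B = 20/100 * 270.0 MPa = 54.0 MPa
Step 3: Blend tensile strength = 104.0 + 54.0 = 158.0 MPa

158.0 MPa


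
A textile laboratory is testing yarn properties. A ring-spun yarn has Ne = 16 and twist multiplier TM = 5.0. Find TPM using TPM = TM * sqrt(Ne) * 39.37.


Formula: TPM = TM * sqrt(Ne) * 39.37
Step 1: sqrt(Ne) = sqrt(16) = 4
Step 2: TM * sqrt(Ne) = 5.0 * 4 = 20
Step 3: TPM = 20 * 39.37 = 787 twists/m

787 twists/m


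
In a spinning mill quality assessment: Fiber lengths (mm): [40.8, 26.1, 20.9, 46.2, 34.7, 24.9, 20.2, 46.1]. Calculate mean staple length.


Formula: Mean = sum of lengths / count
Sum = 40.8 + 26.1 + 20.9 + 46.2 + 34.7 + 24.9 + 20.2 + 46.1
Sum = 259.9 mm
Mean = 259.9 / 8 = 32.49 mm

32.49 mm


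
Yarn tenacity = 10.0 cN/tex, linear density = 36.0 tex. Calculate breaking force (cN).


Formula: Breaking force = Tenacity * Linear density
F = 10.0 cN/tex * 36.0 tex
F = 360.00 cN

360.00 cN


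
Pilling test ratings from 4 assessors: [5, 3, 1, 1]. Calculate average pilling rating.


Formula: Mean = sum / count
Sum = 5 + 3 + 1 + 1 = 10
Mean = 10 / 4 = 2.5

2.5


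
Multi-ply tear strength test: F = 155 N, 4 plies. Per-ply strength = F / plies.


Formula: Per-ply strength = Total force / Number of plies
Per-ply = 155 N / 4
Per-ply = 38.75 N

38.75 N


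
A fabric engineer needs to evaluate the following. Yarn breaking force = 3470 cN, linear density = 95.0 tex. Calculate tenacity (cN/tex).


Formula: Tenacity = Breaking force / Linear density
Tenacity = 3470 cN / 95.0 tex
Tenacity = 36.53 cN/tex

36.53 cN/tex


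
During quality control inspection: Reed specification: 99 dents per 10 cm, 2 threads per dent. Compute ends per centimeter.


Formula: EPC = (dents per 10 cm * ends per dent) / 10
Step 1: Total ends per 10 cm = 99 * 2 = 198
Step 2: EPC = 198 / 10 = 19.8 ends/cm

19.8 ends/cm


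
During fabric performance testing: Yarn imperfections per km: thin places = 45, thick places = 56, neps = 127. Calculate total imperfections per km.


Formula: Total = thin places + thick places + neps
Total = 45 + 56 + 127
Total = 228 imperfections/km

228 imperfections/km


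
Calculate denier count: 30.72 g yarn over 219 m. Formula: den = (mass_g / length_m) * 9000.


Formula: den = (mass_g / length_m) * 9000
Substituting: den = (30.72 / 219) * 9000
Intermediate: 30.72 / 219 = 0.14027397 g/m
den = 0.14027397 * 9000 = 1262.5 denier

1262.5 denier


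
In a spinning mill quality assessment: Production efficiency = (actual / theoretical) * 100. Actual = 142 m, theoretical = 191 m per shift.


Formula: Efficiency% = (Actual output / Theoretical output) * 100
Efficiency% = (142 / 191) * 100
Efficiency% = 0.743455 * 100 = 74.3455% ≈ 74.3%

74.3%


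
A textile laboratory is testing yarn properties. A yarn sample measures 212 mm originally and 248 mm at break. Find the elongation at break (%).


Formula: Elongation (%) = ((L_break - L0) / L0) * 100
Step 1: Extension = 248 - 212 = 36 mm
Step 2: Elongation = (36 / 212) * 100
Step 3: Elongation = 0.169811 * 100 = 16.9811% ≈ 17.0%

17.0%


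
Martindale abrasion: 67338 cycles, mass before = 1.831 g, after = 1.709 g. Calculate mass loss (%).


Formula: Mass loss% = ((m_before - m_after) / m_before) * 100
Step 1: Mass loss = 1.831 - 1.709 = 0.122 g
Step 2: Ratio = 0.122 / 1.831 = 0.0666303
Step 3: Mass loss% = 0.0666303 * 100 = 6.66303% ≈ 6.66%

6.66%


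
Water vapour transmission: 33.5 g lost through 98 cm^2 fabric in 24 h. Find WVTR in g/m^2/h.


Formula: WVTR = mass_loss / (area * time)
Step 1: Convert area: 98 cm^2 = 0.0098 m^2
Step 2: WVTR = 33.5 g / (0.0098 m^2 * 24 h)
Step 3: WVTR = 33.5 / 0.2352 = 142.4 g/m^2/h

142.4 g/m^2/h


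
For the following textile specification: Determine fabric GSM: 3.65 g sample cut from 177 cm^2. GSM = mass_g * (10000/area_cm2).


Formula: GSM = mass_g / area_m2
Step 1: Convert area: 177 cm^2 = 177 / 10000 = 0.0177 m^2
Step 2: GSM = 3.65 g / 0.0177 m^2 = 206.2 g/m^2

206.2 g/m^2


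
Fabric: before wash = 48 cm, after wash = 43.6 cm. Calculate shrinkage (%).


Formula: Shrinkage% = ((L_before - L_after) / L_before) * 100
Step 1: Shrinkage = 48 - 43.6 = 4.4 cm
Step 2: Shrinkage% = (4.4 / 48) * 100
Step 3: Shrinkage% = 0.091667 * 100 = 9.1667% ≈ 9.2%

9.2%


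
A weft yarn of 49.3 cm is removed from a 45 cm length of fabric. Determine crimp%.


Formula: Crimp% = ((L_yarn - L_fabric) / L_fabric) * 100
Step 1: Extension = 49.3 - 45 = 4.3 cm
Step 2: Crimp% = (4.3 / 45) * 100
Step 3: Crimp% = 0.095556 * 100 = 9.5556% ≈ 9.6%

9.6%


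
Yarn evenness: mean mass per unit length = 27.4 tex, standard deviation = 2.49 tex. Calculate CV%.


Formula: CV% = (standard deviation / mean) * 100
Step 1: Ratio = 2.49 / 27.4 = 0.090876
Step 2: CV% = 0.090876 * 100 = 9.0876% ≈ 9.1%

9.1%


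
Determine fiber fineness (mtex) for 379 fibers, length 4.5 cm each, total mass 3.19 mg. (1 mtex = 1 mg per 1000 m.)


Formula: fineness (mtex) = mass (mg) / total length (km) = (mass_mg / total_length_m) * 1000
Step 1: Convert fiber length: 4.5 cm = 0.045 m
Step 2: Total fiber length = 379 * 0.045 = 17.055 m
Step 3: Linear density = 3.19 mg / 17.055 m = 0.1870 mg/m
Step 4: fineness = 0.1870 * 1000 = 187.0 mtex

187.0 mtex


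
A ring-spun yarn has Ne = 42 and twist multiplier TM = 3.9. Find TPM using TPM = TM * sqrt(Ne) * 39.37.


Formula: TPM = TM * sqrt(Ne) * 39.37
Step 1: sqrt(Ne) = sqrt(42) = 6.4807
Step 2: TM * sqrt(Ne) = 3.9 * 6.4807 = 25.2747
Step 3: TPM = 25.2747 * 39.37 = 995 twists/m

995 twists/m


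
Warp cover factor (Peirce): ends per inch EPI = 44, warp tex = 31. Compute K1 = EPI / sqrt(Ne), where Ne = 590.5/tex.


Formula: K1 = EPI / sqrt(Ne), with Ne = 590.5 / tex_warp
Step 1: Ne = 590.5 / 31 = 19.048
Step 2: sqrt(Ne) = sqrt(19.048) = 4.3644
Step 3: K1 = 44 / 4.3644 = 10.1

10.1


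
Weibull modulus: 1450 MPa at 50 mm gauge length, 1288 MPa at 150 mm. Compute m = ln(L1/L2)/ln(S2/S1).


Formula: m = ln(L1/L2) / ln(S2/S1)
Step 1: ln(L1/L2) = ln(50/150) = -1.09861
Step 2: S2/S1 = 1288/1450 = 0.88828
Step 3: ln(S2/S1) = ln(0.88828) = -0.11847
Step 4: m = -1.09861 / -0.11847 = 9.27

9.27 (Weibull m)


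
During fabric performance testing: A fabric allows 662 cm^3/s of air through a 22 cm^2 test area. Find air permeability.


Formula: Air Permeability = Airflow / Test Area
AP = 662 cm^3/s / 22 cm^2
AP = 30.1 cm^3/s/cm^2

30.1 cm^3/s/cm^2


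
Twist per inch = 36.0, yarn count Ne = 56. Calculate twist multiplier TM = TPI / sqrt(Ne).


Formula: TM = TPI / sqrt(Ne)
Step 1: sqrt(Ne) = sqrt(56) = 7.4833
Step 2: TM = 36.0 / 7.4833 = 4.81

4.81 TM


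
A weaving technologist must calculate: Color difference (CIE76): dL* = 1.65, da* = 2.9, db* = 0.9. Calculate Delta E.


Formula: Delta E = sqrt(dL*^2 + da*^2 + db*^2)
Step 1: dL*^2 = 1.65^2 = 2.7225
Step 2: da*^2 = 2.9^2 = 8.41
Step 3: db*^2 = 0.9^2 = 0.81
Step 4: Sum = 2.7225 + 8.41 + 0.81 = 11.9425
Step 5: Delta E = sqrt(11.9425) = 3.46

3.46 Delta E


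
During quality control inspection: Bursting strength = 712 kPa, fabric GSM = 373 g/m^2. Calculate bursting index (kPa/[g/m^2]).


Formula: Bursting Index = Bursting Strength / Fabric GSM
BI = 712 kPa / 373 g/m^2
BI = 1.909 kPa/(g/m^2)

1.909 kPa/(g/m^2)


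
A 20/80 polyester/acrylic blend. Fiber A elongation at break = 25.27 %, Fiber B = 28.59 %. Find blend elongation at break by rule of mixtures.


Formula: Blend property = (fraction_A * property_A) + (fraction_B * property_B)
Step 1: Contribution A = 20/100 * 25.27 % = 5.054 %
Step 2: Contribution B = 80/100 * 28.59 % = 22.872 %
Step 3: Blend elongation at break = 5.054 + 22.872 = 27.926 %

27.926 %


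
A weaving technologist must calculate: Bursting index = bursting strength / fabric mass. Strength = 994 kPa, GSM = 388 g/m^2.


Formula: Bursting Index = Bursting Strength / Fabric GSM
BI = 994 kPa / 388 g/m^2
BI = 2.562 kPa/(g/m^2)

2.562 kPa/(g/m^2)


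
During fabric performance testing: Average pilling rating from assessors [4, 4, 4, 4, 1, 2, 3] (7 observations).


Formula: Mean = sum / count
Sum = 4 + 4 + 4 + 4 + 1 + 2 + 3 = 22
Mean = 22 / 7 = 3.1

3.1


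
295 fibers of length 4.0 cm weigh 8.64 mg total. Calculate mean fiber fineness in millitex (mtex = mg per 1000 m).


Formula: fineness (mtex) = mass (mg) / total length (km) = (mass_mg / total_length_m) * 1000
Step 1: Convert fiber length: 4.0 cm = 0.04 m
Step 2: Total fiber length = 295 * 0.04 = 11.8 m
Step 3: Linear density = 8.64 mg / 11.8 m = 0.7322 mg/m
Step 4: fineness = 0.7322 * 1000 = 732.2 mtex

732.2 mtex


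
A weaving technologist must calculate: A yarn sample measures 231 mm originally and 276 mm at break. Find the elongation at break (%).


Formula: Elongation (%) = ((L_break - L0) / L0) * 100
Step 1: Extension = 276 - 231 = 45 mm
Step 2: Elongation = (45 / 231) * 100
Step 3: Elongation = 0.194805 * 100 = 19.4805% ≈ 19.5%

19.5%


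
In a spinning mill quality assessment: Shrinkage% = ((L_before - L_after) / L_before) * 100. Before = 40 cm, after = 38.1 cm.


Formula: Shrinkage% = ((L_before - L_after) / L_before) * 100
Step 1: Shrinkage = 40 - 38.1 = 1.9 cm
Step 2: Shrinkage% = (1.9 / 40) * 100
Step 3: Shrinkage% = 0.0475 * 100 = 4.75% ≈ 4.8%

4.8%


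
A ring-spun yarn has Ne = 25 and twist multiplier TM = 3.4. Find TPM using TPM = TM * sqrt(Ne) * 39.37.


Formula: TPM = TM * sqrt(Ne) * 39.37
Step 1: sqrt(Ne) = sqrt(25) = 5
Step 2: TM * sqrt(Ne) = 3.4 * 5 = 17
Step 3: TPM = 17 * 39.37 = 669 twists/m

669 twists/m


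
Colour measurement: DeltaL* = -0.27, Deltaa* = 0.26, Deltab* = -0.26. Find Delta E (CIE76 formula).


Formula: Delta E = sqrt(dL*^2 + da*^2 + db*^2)
Step 1: dL*^2 = (-0.27)^2 = 0.0729
Step 2: da*^2 = 0.26^2 = 0.0676
Step 3: db*^2 = (-0.26)^2 = 0.0676
Step 4: Sum = 0.0729 + 0.0676 + 0.0676 = 0.2081
Step 5: Delta E = sqrt(0.2081) = 0.46

0.46 Delta E


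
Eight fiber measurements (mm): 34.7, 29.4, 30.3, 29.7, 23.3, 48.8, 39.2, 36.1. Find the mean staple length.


Formula: Mean = sum of lengths / count
Sum = 34.7 + 29.4 + 30.3 + 29.7 + 23.3 + 48.8 + 39.2 + 36.1
Sum = 271.5 mm
Mean = 271.5 / 8 = 33.94 mm

33.94 mm


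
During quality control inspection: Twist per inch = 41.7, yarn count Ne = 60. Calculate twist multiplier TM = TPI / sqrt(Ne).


Formula: TM = TPI / sqrt(Ne)
Step 1: sqrt(Ne) = sqrt(60) = 7.746
Step 2: TM = 41.7 / 7.746 = 5.38

5.38 TM


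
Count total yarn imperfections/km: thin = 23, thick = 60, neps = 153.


Formula: Total = thin places + thick places + neps
Total = 23 + 60 + 153
Total = 236 imperfections/km

236 imperfections/km


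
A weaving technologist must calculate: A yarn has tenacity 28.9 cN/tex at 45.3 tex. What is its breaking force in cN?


Formula: Breaking force = Tenacity * Linear density
F = 28.9 cN/tex * 45.3 tex
F = 1309.17 cN

1309.17 cN


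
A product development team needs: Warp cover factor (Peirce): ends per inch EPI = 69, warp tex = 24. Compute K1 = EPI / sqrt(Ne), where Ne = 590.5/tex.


Formula: K1 = EPI / sqrt(Ne), with Ne = 590.5 / tex_warp
Step 1: Ne = 590.5 / 24 = 24.604
Step 2: sqrt(Ne) = sqrt(24.604) = 4.9602
Step 3: K1 = 69 / 4.9602 = 13.9

13.9


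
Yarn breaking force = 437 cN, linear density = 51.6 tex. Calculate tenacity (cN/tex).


Formula: Tenacity = Breaking force / Linear density
Tenacity = 437 cN / 51.6 tex
Tenacity = 8.47 cN/tex

8.47 cN/tex


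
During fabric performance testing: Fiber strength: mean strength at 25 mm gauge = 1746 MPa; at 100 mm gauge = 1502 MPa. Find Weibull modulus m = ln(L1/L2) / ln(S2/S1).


Formula: m = ln(L1/L2) / ln(S2/S1)
Step 1: ln(L1/L2) = ln(25/100) = -1.38629
Step 2: S2/S1 = 1502/1746 = 0.86025
Step 3: ln(S2/S1) = ln(0.86025) = -0.15053
Step 4: m = -1.38629 / -0.15053 = 9.21

9.21 (Weibull m)


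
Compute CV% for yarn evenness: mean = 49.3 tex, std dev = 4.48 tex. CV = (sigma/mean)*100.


Formula: CV% = (standard deviation / mean) * 100
Step 1: Ratio = 4.48 / 49.3 = 0.090872
Step 2: CV% = 0.090872 * 100 = 9.0872% ≈ 9.1%

9.1%


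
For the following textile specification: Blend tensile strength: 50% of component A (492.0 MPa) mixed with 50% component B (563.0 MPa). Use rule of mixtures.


Formula: Blend property = (fraction_A * property_A) + (fraction_B * property_B)
Step 1: Contribution A = 50/100 * 492.0 MPa = 246.0 MPa
Step 2: Contribution B = 50/100 * 563.0 MPa = 281.5 MPa
Step 3: Blend tensile strength = 246.0 + 281.5 = 527.5 MPa

527.5 MPa


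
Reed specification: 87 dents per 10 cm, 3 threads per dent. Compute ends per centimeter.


Formula: EPC = (dents per 10 cm * ends per dent) / 10
Step 1: Total ends per 10 cm = 87 * 3 = 261
Step 2: EPC = 261 / 10 = 26.1 ends/cm

26.1 ends/cm


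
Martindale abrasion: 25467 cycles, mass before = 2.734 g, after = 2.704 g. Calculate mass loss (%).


Formula: Mass loss% = ((m_before - m_after) / m_before) * 100
Step 1: Mass loss = 2.734 - 2.704 = 0.03 g
Step 2: Ratio = 0.03 / 2.734 = 0.0109729
Step 3: Mass loss% = 0.0109729 * 100 = 1.09729% ≈ 1.10%

1.10%


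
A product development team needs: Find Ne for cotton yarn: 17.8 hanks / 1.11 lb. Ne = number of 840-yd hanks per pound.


Formula: Ne = hanks / mass_lb
Substituting: Ne = 17.8 / 1.11
Ne = 16.0

16.0 Ne


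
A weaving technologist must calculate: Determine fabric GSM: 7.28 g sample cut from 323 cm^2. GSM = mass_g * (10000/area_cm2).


Formula: GSM = mass_g / area_m2
Step 1: Convert area: 323 cm^2 = 323 / 10000 = 0.0323 m^2
Step 2: GSM = 7.28 g / 0.0323 m^2 = 225.4 g/m^2

225.4 g/m^2


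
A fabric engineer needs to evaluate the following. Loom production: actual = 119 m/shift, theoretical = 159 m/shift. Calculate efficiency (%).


Formula: Efficiency% = (Actual output / Theoretical output) * 100
Efficiency% = (119 / 159) * 100
Efficiency% = 0.748428 * 100 = 74.8428% ≈ 74.8%

74.8%


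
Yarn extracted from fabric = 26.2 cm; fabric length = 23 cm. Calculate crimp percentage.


Formula: Crimp% = ((L_yarn - L_fabric) / L_fabric) * 100
Step 1: Extension = 26.2 - 23 = 3.2 cm
Step 2: Crimp% = (3.2 / 23) * 100
Step 3: Crimp% = 0.13913 * 100 = 13.913% ≈ 13.9%

13.9%


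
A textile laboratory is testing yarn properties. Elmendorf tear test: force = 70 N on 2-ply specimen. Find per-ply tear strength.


Formula: Per-ply strength = Total force / Number of plies
Per-ply = 70 N / 2
Per-ply = 35 N

35 N


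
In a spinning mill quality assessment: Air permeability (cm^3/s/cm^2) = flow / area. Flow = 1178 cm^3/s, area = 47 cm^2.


Formula: Air Permeability = Airflow / Test Area
AP = 1178 cm^3/s / 47 cm^2
AP = 25.1 cm^3/s/cm^2

25.1 cm^3/s/cm^2


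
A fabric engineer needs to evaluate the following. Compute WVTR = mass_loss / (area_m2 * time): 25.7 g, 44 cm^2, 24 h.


Formula: WVTR = mass_loss / (area * time)
Step 1: Convert area: 44 cm^2 = 0.0044 m^2
Step 2: WVTR = 25.7 g / (0.0044 m^2 * 24 h)
Step 3: WVTR = 25.7 / 0.1056 = 243.4 g/m^2/h

243.4 g/m^2/h


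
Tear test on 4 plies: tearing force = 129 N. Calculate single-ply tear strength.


Formula: Per-ply strength = Total force / Number of plies
Per-ply = 129 N / 4
Per-ply = 32.25 N

32.25 N


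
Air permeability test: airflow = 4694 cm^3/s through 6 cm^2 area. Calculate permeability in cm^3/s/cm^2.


Formula: Air Permeability = Airflow / Test Area
AP = 4694 cm^3/s / 6 cm^2
AP = 782.3 cm^3/s/cm^2

782.3 cm^3/s/cm^2


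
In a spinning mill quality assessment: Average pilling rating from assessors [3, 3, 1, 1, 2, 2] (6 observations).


Formula: Mean = sum / count
Sum = 3 + 3 + 1 + 1 + 2 + 2 = 12
Mean = 12 / 6 = 2.0

2.0


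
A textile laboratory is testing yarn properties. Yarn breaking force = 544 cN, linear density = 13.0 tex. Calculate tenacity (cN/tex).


Formula: Tenacity = Breaking force / Linear density
Tenacity = 544 cN / 13.0 tex
Tenacity = 41.85 cN/tex

41.85 cN/tex


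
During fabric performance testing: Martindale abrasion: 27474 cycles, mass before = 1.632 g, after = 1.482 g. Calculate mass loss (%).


Formula: Mass loss% = ((m_before - m_after) / m_before) * 100
Step 1: Mass loss = 1.632 - 1.482 = 0.15 g
Step 2: Ratio = 0.15 / 1.632 = 0.0919118
Step 3: Mass loss% = 0.0919118 * 100 = 9.19118% ≈ 9.19%

9.19%


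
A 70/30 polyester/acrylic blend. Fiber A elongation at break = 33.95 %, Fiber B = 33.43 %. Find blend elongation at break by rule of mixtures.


Formula: Blend property = (fraction_A * property_A) + (fraction_B * property_B)
Step 1: Contribution A = 70/100 * 33.95 % = 23.765 %
Step 2: Contribution B = 30/100 * 33.43 % = 10.029 %
Step 3: Blend elongation at break = 23.765 + 10.029 = 33.794 %

33.794 %


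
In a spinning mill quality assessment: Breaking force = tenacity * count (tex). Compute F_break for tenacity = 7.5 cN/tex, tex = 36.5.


Formula: Breaking force = Tenacity * Linear density
F = 7.5 cN/tex * 36.5 tex
F = 273.75 cN

273.75 cN


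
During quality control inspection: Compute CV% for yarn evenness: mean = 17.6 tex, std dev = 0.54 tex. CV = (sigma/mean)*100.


Formula: CV% = (standard deviation / mean) * 100
Step 1: Ratio = 0.54 / 17.6 = 0.030682
Step 2: CV% = 0.030682 * 100 = 3.0682% ≈ 3.1%

3.1%


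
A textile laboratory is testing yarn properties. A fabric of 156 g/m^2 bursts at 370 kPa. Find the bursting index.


Formula: Bursting Index = Bursting Strength / Fabric GSM
BI = 370 kPa / 156 g/m^2
BI = 2.372 kPa/(g/m^2)

2.372 kPa/(g/m^2)


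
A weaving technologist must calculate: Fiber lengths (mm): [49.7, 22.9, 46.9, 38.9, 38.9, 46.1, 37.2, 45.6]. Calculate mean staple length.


Formula: Mean = sum of lengths / count
Sum = 49.7 + 22.9 + 46.9 + 38.9 + 38.9 + 46.1 + 37.2 + 45.6
Sum = 326.2 mm
Mean = 326.2 / 8 = 40.78 mm

40.78 mm


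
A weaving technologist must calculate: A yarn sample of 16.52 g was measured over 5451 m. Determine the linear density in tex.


Formula: Tex = (mass_g / length_m) * 1000
Substituting: Tex = (16.52 / 5451) * 1000
Intermediate: 16.52 / 5451 = 0.00303064 g/m
Tex = 0.00303064 * 1000 = 3.03 tex

3.03 tex


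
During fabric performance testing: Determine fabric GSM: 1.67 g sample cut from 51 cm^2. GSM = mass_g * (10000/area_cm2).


Formula: GSM = mass_g / area_m2
Step 1: Convert area: 51 cm^2 = 51 / 10000 = 0.0051 m^2
Step 2: GSM = 1.67 g / 0.0051 m^2 = 327.5 g/m^2

327.5 g/m^2


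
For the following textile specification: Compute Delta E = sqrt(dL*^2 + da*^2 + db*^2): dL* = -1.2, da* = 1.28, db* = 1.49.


Formula: Delta E = sqrt(dL*^2 + da*^2 + db*^2)
Step 1: dL*^2 = (-1.2)^2 = 1.44
Step 2: da*^2 = 1.28^2 = 1.6384
Step 3: db*^2 = 1.49^2 = 2.2201
Step 4: Sum = 1.44 + 1.6384 + 2.2201 = 5.2985
Step 5: Delta E = sqrt(5.2985) = 2.3

2.3 Delta E


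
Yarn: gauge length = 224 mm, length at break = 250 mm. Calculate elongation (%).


Formula: Elongation (%) = ((L_break - L0) / L0) * 100
Step 1: Extension = 250 - 224 = 26 mm
Step 2: Elongation = (26 / 224) * 100
Step 3: Elongation = 0.116071 * 100 = 11.6071% ≈ 11.6%

11.6%


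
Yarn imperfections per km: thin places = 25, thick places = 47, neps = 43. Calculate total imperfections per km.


Formula: Total = thin places + thick places + neps
Total = 25 + 47 + 43
Total = 115 imperfections/km

115 imperfections/km


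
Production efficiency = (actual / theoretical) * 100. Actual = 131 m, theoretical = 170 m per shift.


Formula: Efficiency% = (Actual output / Theoretical output) * 100
Efficiency% = (131 / 170) * 100
Efficiency% = 0.770588 * 100 = 77.0588% ≈ 77.1%

77.1%


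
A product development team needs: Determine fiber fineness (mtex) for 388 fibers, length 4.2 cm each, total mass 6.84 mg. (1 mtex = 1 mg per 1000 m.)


Formula: fineness (mtex) = mass (mg) / total length (km) = (mass_mg / total_length_m) * 1000
Step 1: Convert fiber length: 4.2 cm = 0.042 m
Step 2: Total fiber length = 388 * 0.042 = 16.296 m
Step 3: Linear density = 6.84 mg / 16.296 m = 0.4197 mg/m
Step 4: fineness = 0.4197 * 1000 = 419.7 mtex

419.7 mtex


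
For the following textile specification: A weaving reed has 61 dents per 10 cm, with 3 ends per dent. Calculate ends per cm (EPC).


Formula: EPC = (dents per 10 cm * ends per dent) / 10
Step 1: Total ends per 10 cm = 61 * 3 = 183
Step 2: EPC = 183 / 10 = 18.3 ends/cm

18.3 ends/cm


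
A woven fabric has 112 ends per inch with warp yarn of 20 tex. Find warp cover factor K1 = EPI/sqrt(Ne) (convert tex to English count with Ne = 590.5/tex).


Formula: K1 = EPI / sqrt(Ne), with Ne = 590.5 / tex_warp
Step 1: Ne = 590.5 / 20 = 29.525
Step 2: sqrt(Ne) = sqrt(29.525) = 5.4337
Step 3: K1 = 112 / 5.4337 = 20.6

20.6


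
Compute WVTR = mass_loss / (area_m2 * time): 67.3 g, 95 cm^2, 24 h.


Formula: WVTR = mass_loss / (area * time)
Step 1: Convert area: 95 cm^2 = 0.0095 m^2
Step 2: WVTR = 67.3 g / (0.0095 m^2 * 24 h)
Step 3: WVTR = 67.3 / 0.228 = 295.2 g/m^2/h

295.2 g/m^2/h


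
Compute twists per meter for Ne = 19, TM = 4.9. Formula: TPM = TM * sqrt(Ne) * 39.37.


Formula: TPM = TM * sqrt(Ne) * 39.37
Step 1: sqrt(Ne) = sqrt(19) = 4.3589
Step 2: TM * sqrt(Ne) = 4.9 * 4.3589 = 21.3586
Step 3: TPM = 21.3586 * 39.37 = 841 twists/m

841 twists/m


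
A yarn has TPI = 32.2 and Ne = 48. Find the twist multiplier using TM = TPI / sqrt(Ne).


Formula: TM = TPI / sqrt(Ne)
Step 1: sqrt(Ne) = sqrt(48) = 6.9282
Step 2: TM = 32.2 / 6.9282 = 4.65

4.65 TM


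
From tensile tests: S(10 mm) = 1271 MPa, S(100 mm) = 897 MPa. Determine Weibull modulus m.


Formula: m = ln(L1/L2) / ln(S2/S1)
Step 1: ln(L1/L2) = ln(10/100) = -2.30259
Step 2: S2/S1 = 897/1271 = 0.70574
Step 3: ln(S2/S1) = ln(0.70574) = -0.34851
Step 4: m = -2.30259 / -0.34851 = 6.61

6.61 (Weibull m)


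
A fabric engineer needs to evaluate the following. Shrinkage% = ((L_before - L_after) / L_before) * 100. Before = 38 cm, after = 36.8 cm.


Formula: Shrinkage% = ((L_before - L_after) / L_before) * 100
Step 1: Shrinkage = 38 - 36.8 = 1.2 cm
Step 2: Shrinkage% = (1.2 / 38) * 100
Step 3: Shrinkage% = 0.031579 * 100 = 3.1579% ≈ 3.2%

3.2%


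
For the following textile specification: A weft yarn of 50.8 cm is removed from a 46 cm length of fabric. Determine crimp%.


Formula: Crimp% = ((L_yarn - L_fabric) / L_fabric) * 100
Step 1: Extension = 50.8 - 46 = 4.8 cm
Step 2: Crimp% = (4.8 / 46) * 100
Step 3: Crimp% = 0.104348 * 100 = 10.4348% ≈ 10.4%

10.4%


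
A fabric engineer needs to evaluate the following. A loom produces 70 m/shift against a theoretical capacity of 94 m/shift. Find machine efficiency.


Formula: Efficiency% = (Actual output / Theoretical output) * 100
Efficiency% = (70 / 94) * 100
Efficiency% = 0.744681 * 100 = 74.4681% ≈ 74.5%

74.5%


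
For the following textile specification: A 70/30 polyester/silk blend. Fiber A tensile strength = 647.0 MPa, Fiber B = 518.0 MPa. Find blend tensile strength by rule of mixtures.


Formula: Blend property = (fraction_A * property_A) + (fraction_B * property_B)
Step 1: Contribution A = 70/100 * 647.0 MPa = 452.9 MPa
Step 2: Contribution B = 30/100 * 518.0 MPa = 155.4 MPa
Step 3: Blend tensile strength = 452.9 + 155.4 = 608.3 MPa

608.3 MPa


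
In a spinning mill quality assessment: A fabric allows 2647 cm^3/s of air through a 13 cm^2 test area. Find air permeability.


Formula: Air Permeability = Airflow / Test Area
AP = 2647 cm^3/s / 13 cm^2
AP = 203.6 cm^3/s/cm^2

203.6 cm^3/s/cm^2


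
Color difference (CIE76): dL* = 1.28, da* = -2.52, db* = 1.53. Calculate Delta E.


Formula: Delta E = sqrt(dL*^2 + da*^2 + db*^2)
Step 1: dL*^2 = 1.28^2 = 1.6384
Step 2: da*^2 = (-2.52)^2 = 6.3504
Step 3: db*^2 = 1.53^2 = 2.3409
Step 4: Sum = 1.6384 + 6.3504 + 2.3409 = 10.3297
Step 5: Delta E = sqrt(10.3297) = 3.21

3.21 Delta E


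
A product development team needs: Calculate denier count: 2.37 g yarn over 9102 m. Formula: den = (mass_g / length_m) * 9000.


Formula: den = (mass_g / length_m) * 9000
Substituting: den = (2.37 / 9102) * 9000
Intermediate: 2.37 / 9102 = 0.00026038 g/m
den = 0.00026038 * 9000 = 2.3 denier

2.3 denier


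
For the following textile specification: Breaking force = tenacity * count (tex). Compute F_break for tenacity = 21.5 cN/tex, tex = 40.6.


Formula: Breaking force = Tenacity * Linear density
F = 21.5 cN/tex * 40.6 tex
F = 872.90 cN

872.90 cN


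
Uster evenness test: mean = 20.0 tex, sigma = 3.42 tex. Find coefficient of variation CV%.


Formula: CV% = (standard deviation / mean) * 100
Step 1: Ratio = 3.42 / 20.0 = 0.171
Step 2: CV% = 0.171 * 100 = 17.1%

17.1%


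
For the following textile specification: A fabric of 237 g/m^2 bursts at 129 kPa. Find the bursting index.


Formula: Bursting Index = Bursting Strength / Fabric GSM
BI = 129 kPa / 237 g/m^2
BI = 0.544 kPa/(g/m^2)

0.544 kPa/(g/m^2)


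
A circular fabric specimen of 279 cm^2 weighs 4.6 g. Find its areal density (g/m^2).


Formula: GSM = mass_g / area_m2
Step 1: Convert area: 279 cm^2 = 279 / 10000 = 0.0279 m^2
Step 2: GSM = 4.6 g / 0.0279 m^2 = 164.9 g/m^2

164.9 g/m^2


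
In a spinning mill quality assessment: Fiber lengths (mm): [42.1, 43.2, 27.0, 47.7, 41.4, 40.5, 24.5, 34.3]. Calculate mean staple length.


Formula: Mean = sum of lengths / count
Sum = 42.1 + 43.2 + 27.0 + 47.7 + 41.4 + 40.5 + 24.5 + 34.3
Sum = 300.7 mm
Mean = 300.7 / 8 = 37.59 mm

37.59 mm


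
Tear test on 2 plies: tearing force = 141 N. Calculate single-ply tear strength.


Formula: Per-ply strength = Total force / Number of plies
Per-ply = 141 N / 2
Per-ply = 70.5 N

70.5 N


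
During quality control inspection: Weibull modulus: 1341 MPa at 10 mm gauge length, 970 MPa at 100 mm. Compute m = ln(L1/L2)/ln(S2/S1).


Formula: m = ln(L1/L2) / ln(S2/S1)
Step 1: ln(L1/L2) = ln(10/100) = -2.30259
Step 2: S2/S1 = 970/1341 = 0.72334
Step 3: ln(S2/S1) = ln(0.72334) = -0.32388
Step 4: m = -2.30259 / -0.32388 = 7.11

7.11 (Weibull m)


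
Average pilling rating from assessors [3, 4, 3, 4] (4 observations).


Formula: Mean = sum / count
Sum = 3 + 4 + 3 + 4 = 14
Mean = 14 / 4 = 3.5

3.5


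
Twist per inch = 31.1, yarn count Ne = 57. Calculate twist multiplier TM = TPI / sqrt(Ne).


Formula: TM = TPI / sqrt(Ne)
Step 1: sqrt(Ne) = sqrt(57) = 7.5498
Step 2: TM = 31.1 / 7.5498 = 4.12

4.12 TM


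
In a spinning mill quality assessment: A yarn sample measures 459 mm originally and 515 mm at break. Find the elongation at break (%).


Formula: Elongation (%) = ((L_break - L0) / L0) * 100
Step 1: Extension = 515 - 459 = 56 mm
Step 2: Elongation = (56 / 459) * 100
Step 3: Elongation = 0.122004 * 100 = 12.2004% ≈ 12.2%

12.2%


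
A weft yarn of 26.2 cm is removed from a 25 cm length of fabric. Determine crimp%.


Formula: Crimp% = ((L_yarn - L_fabric) / L_fabric) * 100
Step 1: Extension = 26.2 - 25 = 1.2 cm
Step 2: Crimp% = (1.2 / 25) * 100
Step 3: Crimp% = 0.048 * 100 = 4.8%

4.8%


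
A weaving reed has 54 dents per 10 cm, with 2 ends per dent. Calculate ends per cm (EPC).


Formula: EPC = (dents per 10 cm * ends per dent) / 10
Step 1: Total ends per 10 cm = 54 * 2 = 108
Step 2: EPC = 108 / 10 = 10.8 ends/cm

10.8 ends/cm


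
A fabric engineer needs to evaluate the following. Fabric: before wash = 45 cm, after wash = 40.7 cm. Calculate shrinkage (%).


Formula: Shrinkage% = ((L_before - L_after) / L_before) * 100
Step 1: Shrinkage = 45 - 40.7 = 4.3 cm
Step 2: Shrinkage% = (4.3 / 45) * 100
Step 3: Shrinkage% = 0.095556 * 100 = 9.5556% ≈ 9.6%

9.6%


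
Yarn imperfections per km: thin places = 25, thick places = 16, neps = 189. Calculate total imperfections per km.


Formula: Total = thin places + thick places + neps
Total = 25 + 16 + 189
Total = 230 imperfections/km

230 imperfections/km


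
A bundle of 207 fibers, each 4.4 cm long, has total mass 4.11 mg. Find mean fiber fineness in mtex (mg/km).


Formula: fineness (mtex) = mass (mg) / total length (km) = (mass_mg / total_length_m) * 1000
Step 1: Convert fiber length: 4.4 cm = 0.044 m
Step 2: Total fiber length = 207 * 0.044 = 9.108 m
Step 3: Linear density = 4.11 mg / 9.108 m = 0.4513 mg/m
Step 4: fineness = 0.4513 * 1000 = 451.3 mtex

451.3 mtex


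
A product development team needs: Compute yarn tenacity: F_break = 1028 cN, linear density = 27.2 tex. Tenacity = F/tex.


Formula: Tenacity = Breaking force / Linear density
Tenacity = 1028 cN / 27.2 tex
Tenacity = 37.79 cN/tex

37.79 cN/tex


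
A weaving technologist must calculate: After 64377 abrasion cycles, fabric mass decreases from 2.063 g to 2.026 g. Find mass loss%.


Formula: Mass loss% = ((m_before - m_after) / m_before) * 100
Step 1: Mass loss = 2.063 - 2.026 = 0.037 g
Step 2: Ratio = 0.037 / 2.063 = 0.017935
Step 3: Mass loss% = 0.017935 * 100 = 1.7935% ≈ 1.79%

1.79%


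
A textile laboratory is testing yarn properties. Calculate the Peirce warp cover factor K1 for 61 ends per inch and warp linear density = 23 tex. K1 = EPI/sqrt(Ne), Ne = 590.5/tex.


Formula: K1 = EPI / sqrt(Ne), with Ne = 590.5 / tex_warp
Step 1: Ne = 590.5 / 23 = 25.674
Step 2: sqrt(Ne) = sqrt(25.674) = 5.067
Step 3: K1 = 61 / 5.067 = 12.0

12.0


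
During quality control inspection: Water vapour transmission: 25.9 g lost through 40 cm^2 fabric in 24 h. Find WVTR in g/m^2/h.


Formula: WVTR = mass_loss / (area * time)
Step 1: Convert area: 40 cm^2 = 0.004 m^2
Step 2: WVTR = 25.9 g / (0.004 m^2 * 24 h)
Step 3: WVTR = 25.9 / 0.096 = 269.8 g/m^2/h

269.8 g/m^2/h


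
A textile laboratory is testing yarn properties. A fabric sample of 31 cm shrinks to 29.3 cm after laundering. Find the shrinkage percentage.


Formula: Shrinkage% = ((L_before - L_after) / L_before) * 100
Step 1: Shrinkage = 31 - 29.3 = 1.7 cm
Step 2: Shrinkage% = (1.7 / 31) * 100
Step 3: Shrinkage% = 0.054839 * 100 = 5.4839% ≈ 5.5%

5.5%


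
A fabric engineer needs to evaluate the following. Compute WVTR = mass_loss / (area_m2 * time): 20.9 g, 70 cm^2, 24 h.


Formula: WVTR = mass_loss / (area * time)
Step 1: Convert area: 70 cm^2 = 0.007 m^2
Step 2: WVTR = 20.9 g / (0.007 m^2 * 24 h)
Step 3: WVTR = 20.9 / 0.168 = 124.4 g/m^2/h

124.4 g/m^2/h


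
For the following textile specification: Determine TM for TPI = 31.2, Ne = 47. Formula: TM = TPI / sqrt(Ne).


Formula: TM = TPI / sqrt(Ne)
Step 1: sqrt(Ne) = sqrt(47) = 6.8557
Step 2: TM = 31.2 / 6.8557 = 4.55

4.55 TM


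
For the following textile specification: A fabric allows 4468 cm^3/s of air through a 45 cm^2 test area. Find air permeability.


Formula: Air Permeability = Airflow / Test Area
AP = 4468 cm^3/s / 45 cm^2
AP = 99.3 cm^3/s/cm^2

99.3 cm^3/s/cm^2


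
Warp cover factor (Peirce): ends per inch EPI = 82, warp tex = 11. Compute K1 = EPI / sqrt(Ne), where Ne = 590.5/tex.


Formula: K1 = EPI / sqrt(Ne), with Ne = 590.5 / tex_warp
Step 1: Ne = 590.5 / 11 = 53.682
Step 2: sqrt(Ne) = sqrt(53.682) = 7.3268
Step 3: K1 = 82 / 7.3268 = 11.2

11.2


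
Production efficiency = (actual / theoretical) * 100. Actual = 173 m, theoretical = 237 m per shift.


Formula: Efficiency% = (Actual output / Theoretical output) * 100
Efficiency% = (173 / 237) * 100
Efficiency% = 0.729958 * 100 = 72.9958% ≈ 73.0%

73.0%


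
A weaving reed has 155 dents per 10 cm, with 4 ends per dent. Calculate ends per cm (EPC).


Formula: EPC = (dents per 10 cm * ends per dent) / 10
Step 1: Total ends per 10 cm = 155 * 4 = 620
Step 2: EPC = 620 / 10 = 62.0 ends/cm

62.0 ends/cm


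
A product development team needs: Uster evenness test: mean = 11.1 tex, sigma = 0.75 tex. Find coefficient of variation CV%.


Formula: CV% = (standard deviation / mean) * 100
Step 1: Ratio = 0.75 / 11.1 = 0.067568
Step 2: CV% = 0.067568 * 100 = 6.7568% ≈ 6.8%

6.8%
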